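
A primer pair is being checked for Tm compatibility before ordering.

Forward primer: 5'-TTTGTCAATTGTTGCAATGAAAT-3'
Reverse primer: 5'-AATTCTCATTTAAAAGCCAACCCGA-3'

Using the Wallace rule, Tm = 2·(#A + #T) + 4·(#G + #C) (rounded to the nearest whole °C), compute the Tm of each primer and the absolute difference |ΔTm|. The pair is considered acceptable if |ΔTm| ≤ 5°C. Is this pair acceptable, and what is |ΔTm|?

Forward: A=7 T=10 G=4 C=2 → Tm = 2·17 + 4·6 = 58°C.
Reverse: A=10 T=6 G=2 C=7 → Tm = 2·16 + 4·9 = 68°C.
|ΔTm| = |58 − 68| = 10°C, > 5°C.

|ΔTm| = 10°C; the pair is not acceptable.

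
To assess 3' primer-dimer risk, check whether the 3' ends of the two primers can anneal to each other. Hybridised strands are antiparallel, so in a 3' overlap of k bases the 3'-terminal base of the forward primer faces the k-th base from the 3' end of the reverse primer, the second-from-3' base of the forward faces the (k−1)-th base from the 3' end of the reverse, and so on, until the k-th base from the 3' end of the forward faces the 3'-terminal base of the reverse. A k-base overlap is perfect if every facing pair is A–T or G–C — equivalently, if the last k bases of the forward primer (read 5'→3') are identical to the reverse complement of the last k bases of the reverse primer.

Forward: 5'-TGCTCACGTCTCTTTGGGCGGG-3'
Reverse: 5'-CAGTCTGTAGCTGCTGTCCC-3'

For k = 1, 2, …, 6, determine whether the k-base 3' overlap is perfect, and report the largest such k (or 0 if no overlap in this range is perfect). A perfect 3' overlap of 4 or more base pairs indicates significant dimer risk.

Last 6 bases (5'→3') — forward …GGCGGG, reverse …TGTCCC.
Reverse complement of the reverse primer's last 6 bases: GGGACA; its first k bases are the reverse complement of the reverse primer's last k bases, so a perfect k-base overlap needs the forward primer's last k bases to equal them.
Comparing (forward last k vs required): k=1: G vs G ✓; k=2: GG vs GG ✓; k=3: GGG vs GGG ✓; k=4: CGGG vs GGGA ✗; k=5: GCGGG vs GGGAC ✗; k=6: GGCGGG vs GGGACA ✗.
Perfect overlaps at k = 1, 2, 3; the largest is 3.

Longest perfect overlap: 3 complementary base pairs; below the dimer-risk threshold (threshold 4).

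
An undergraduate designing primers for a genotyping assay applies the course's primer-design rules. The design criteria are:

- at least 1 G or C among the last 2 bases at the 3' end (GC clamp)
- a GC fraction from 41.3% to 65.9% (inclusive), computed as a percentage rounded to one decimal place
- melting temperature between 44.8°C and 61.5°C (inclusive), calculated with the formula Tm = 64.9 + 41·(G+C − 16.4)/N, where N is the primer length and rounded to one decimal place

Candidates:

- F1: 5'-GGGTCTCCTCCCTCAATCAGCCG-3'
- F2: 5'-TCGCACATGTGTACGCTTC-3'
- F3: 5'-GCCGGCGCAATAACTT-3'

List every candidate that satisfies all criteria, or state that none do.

F2 only.

F1 (23 nt, A=3 T=5 G=5 C=10): 3' end CG has 2 G/C ✓; GC 15/23 = 65.2% ✓; Tm = 64.9 + 41·(15 − 16.4)/23 = 62.4°C, outside 44.8–61.5°C ✗ — fails.
F2 (19 nt, A=3 T=6 G=4 C=6): 3' end TC has 1 G/C ✓; GC 10/19 = 52.6% ✓; Tm = 64.9 + 41·(10 − 16.4)/19 = 51.1°C ✓ — passes.
F3 (16 nt, A=4 T=3 G=4 C=5): 3' end TT has 0 G/C, need ≥1 ✗; GC 9/16 = 56.3% ✓; Tm = 64.9 + 41·(9 − 16.4)/16 = 45.9°C ✓ — fails.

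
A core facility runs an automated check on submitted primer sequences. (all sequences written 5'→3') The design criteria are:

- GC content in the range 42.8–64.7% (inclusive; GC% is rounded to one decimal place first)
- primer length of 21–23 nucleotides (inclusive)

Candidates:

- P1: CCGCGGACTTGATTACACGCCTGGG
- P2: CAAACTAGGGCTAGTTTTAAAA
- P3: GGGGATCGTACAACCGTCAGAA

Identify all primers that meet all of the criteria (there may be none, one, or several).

P1 (25 nt, A=4 T=5 G=8 C=8): GC 16/25 = 64.0% ✓; length 25, outside 21–23 ✗ — fails.
P2 (22 nt, A=9 T=6 G=4 C=3): GC 7/22 = 31.8%, outside 42.8–64.7% ✗; length 22 ✓ — fails.
P3 (22 nt, A=7 T=3 G=7 C=5): GC 12/22 = 54.5% ✓; length 22 ✓ — passes.

P3 only.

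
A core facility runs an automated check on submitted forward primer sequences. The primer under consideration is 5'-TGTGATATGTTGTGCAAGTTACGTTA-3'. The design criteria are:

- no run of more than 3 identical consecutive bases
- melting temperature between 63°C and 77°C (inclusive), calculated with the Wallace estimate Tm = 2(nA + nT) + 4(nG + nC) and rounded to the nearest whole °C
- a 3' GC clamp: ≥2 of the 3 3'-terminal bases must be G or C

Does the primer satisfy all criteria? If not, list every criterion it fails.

Base counts: A=6, T=11, G=7, C=2 (length 26).
homopolymer run: longest run = 2 ✓
Tm: Tm = 2·17 + 4·9 = 70°C ✓
GC clamp: 3' end TTA has 0 G/C, need ≥2 ✗

Fails: GC clamp.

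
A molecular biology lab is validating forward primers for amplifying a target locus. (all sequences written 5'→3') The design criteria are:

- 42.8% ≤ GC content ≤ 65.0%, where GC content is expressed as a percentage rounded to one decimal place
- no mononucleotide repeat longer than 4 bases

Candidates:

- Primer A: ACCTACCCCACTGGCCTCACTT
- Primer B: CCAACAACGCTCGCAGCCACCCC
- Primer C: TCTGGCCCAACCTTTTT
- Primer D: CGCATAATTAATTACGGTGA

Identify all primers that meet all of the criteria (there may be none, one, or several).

Primer A only.

Primer A (22 nt, A=4 T=5 G=2 C=11): GC 13/22 = 59.1% ✓; longest run = 4 ✓ — passes.
Primer B (23 nt, A=6 T=1 G=3 C=13): GC 16/23 = 69.6%, outside 42.8–65.0% ✗; longest run = 4 ✓ — fails.
Primer C (17 nt, A=2 T=7 G=2 C=6): GC 8/17 = 47.1% ✓; longest run = 5, exceeds 4 ✗ — fails.
Primer D (20 nt, A=7 T=6 G=4 C=3): GC 7/20 = 35.0%, outside 42.8–65.0% ✗; longest run = 2 ✓ — fails.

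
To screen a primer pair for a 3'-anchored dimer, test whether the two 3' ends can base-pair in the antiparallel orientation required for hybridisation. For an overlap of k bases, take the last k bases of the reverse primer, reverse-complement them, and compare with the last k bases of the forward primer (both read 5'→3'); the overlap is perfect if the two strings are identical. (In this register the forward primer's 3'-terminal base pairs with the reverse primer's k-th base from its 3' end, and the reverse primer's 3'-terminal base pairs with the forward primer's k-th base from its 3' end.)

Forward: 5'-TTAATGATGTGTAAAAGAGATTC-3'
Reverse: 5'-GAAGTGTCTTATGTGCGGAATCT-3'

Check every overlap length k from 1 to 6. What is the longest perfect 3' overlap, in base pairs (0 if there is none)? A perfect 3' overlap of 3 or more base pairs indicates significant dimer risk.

Last 6 bases (5'→3') — forward …AGATTC, reverse …GAATCT.
Reverse complement of the reverse primer's last 6 bases: AGATTC; its first k bases are the reverse complement of the reverse primer's last k bases, so a perfect k-base overlap needs the forward primer's last k bases to equal them.
Comparing (forward last k vs required): k=1: C vs A ✗; k=2: TC vs AG ✗; k=3: TTC vs AGA ✗; k=4: ATTC vs AGAT ✗; k=5: GATTC vs AGATT ✗; k=6: AGATTC vs AGATTC ✓.
Only k = 6 is perfect, so the longest perfect 3' overlap is 6.

Longest perfect overlap: 6 complementary base pairs; significant dimer risk (threshold 3).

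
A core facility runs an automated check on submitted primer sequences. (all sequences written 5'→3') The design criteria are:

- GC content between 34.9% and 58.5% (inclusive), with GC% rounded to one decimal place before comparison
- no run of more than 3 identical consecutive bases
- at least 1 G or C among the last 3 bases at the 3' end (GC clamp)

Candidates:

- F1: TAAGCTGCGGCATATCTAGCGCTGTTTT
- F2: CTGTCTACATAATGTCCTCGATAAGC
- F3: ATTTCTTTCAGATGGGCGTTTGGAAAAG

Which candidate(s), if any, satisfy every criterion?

F2 only.

F1 (28 nt, A=5 T=10 G=7 C=6): GC 13/28 = 46.4% ✓; longest run = 4, exceeds 3 ✗; 3' end TTT has 0 G/C, need ≥1 ✗ — fails.
F2 (26 nt, A=7 T=8 G=4 C=7): GC 11/26 = 42.3% ✓; longest run = 2 ✓; 3' end AGC has 2 G/C ✓ — passes.
F3 (28 nt, A=7 T=10 G=8 C=3): GC 11/28 = 39.3% ✓; longest run = 4, exceeds 3 ✗; 3' end AAG has 1 G/C ✓ — fails.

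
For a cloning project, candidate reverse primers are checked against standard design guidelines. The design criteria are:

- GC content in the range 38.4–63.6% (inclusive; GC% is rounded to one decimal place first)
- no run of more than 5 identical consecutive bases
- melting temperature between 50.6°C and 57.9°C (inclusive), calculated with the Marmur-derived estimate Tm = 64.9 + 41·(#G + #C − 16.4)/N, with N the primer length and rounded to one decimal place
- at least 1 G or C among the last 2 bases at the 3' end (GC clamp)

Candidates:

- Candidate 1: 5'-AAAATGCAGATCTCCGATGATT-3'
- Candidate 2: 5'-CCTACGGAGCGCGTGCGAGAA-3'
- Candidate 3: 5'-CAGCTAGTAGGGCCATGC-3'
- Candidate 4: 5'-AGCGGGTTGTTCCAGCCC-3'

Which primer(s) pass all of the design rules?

Candidate 1 (22 nt, A=8 T=6 G=4 C=4): GC 8/22 = 36.4%, outside 38.4–63.6% ✗; longest run = 4 ✓; Tm = 64.9 + 41·(8 − 16.4)/22 = 49.2°C, outside 50.6–57.9°C ✗; 3' end TT has 0 G/C, need ≥1 ✗ — fails.
Candidate 2 (21 nt, A=5 T=2 G=8 C=6): GC 14/21 = 66.7%, outside 38.4–63.6% ✗; longest run = 2 ✓; Tm = 64.9 + 41·(14 − 16.4)/21 = 60.2°C, outside 50.6–57.9°C ✗; 3' end AA has 0 G/C, need ≥1 ✗ — fails.
Candidate 3 (18 nt, A=4 T=3 G=6 C=5): GC 11/18 = 61.1% ✓; longest run = 3 ✓; Tm = 64.9 + 41·(11 − 16.4)/18 = 52.6°C ✓; 3' end GC has 2 G/C ✓ — passes.
Candidate 4 (18 nt, A=2 T=4 G=6 C=6): GC 12/18 = 66.7%, outside 38.4–63.6% ✗; longest run = 3 ✓; Tm = 64.9 + 41·(12 − 16.4)/18 = 54.9°C ✓; 3' end CC has 2 G/C ✓ — fails.

Candidate 3 only.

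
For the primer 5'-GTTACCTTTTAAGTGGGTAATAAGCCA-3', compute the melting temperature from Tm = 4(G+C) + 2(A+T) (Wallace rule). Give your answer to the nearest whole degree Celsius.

Base counts: A=8, T=9, G=6, C=4 (length 27).
Tm = 2·(8+9) + 4·(6+4) = 2·17 + 4·10 = 34 + 40 = 74°C.

74°C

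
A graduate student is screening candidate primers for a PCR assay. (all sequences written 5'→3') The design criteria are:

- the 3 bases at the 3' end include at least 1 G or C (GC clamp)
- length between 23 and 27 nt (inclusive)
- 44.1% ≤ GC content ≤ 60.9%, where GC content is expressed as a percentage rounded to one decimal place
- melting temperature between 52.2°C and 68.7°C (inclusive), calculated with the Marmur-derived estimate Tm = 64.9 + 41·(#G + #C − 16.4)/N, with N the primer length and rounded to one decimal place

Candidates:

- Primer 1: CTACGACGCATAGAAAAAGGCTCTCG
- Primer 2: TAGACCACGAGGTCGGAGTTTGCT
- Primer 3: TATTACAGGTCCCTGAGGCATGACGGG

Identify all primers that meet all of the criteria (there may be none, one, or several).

Primer 1, Primer 2 and Primer 3.

Primer 1 (26 nt, A=9 T=4 G=6 C=7): 3' end TCG has 2 G/C ✓; length 26 ✓; GC 13/26 = 50.0% ✓; Tm = 64.9 + 41·(13 − 16.4)/26 = 59.5°C ✓ — passes.
Primer 2 (24 nt, A=5 T=6 G=8 C=5): 3' end GCT has 2 G/C ✓; length 24 ✓; GC 13/24 = 54.2% ✓; Tm = 64.9 + 41·(13 − 16.4)/24 = 59.1°C ✓ — passes.
Primer 3 (27 nt, A=6 T=6 G=9 C=6): 3' end GGG has 3 G/C ✓; length 27 ✓; GC 15/27 = 55.6% ✓; Tm = 64.9 + 41·(15 − 16.4)/27 = 62.8°C ✓ — passes.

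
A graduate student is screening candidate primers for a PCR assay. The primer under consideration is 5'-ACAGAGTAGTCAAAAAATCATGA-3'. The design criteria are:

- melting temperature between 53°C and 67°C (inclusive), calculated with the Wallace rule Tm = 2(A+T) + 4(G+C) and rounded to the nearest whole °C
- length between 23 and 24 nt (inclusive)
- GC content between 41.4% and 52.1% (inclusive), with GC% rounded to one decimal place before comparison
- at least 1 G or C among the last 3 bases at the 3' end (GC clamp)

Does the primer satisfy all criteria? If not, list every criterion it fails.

Fails: GC content.

Base counts: A=12, T=4, G=4, C=3 (length 23).
Tm: Tm = 2·16 + 4·7 = 60°C ✓
length: length 23 ✓
GC content: GC 7/23 = 30.4%, outside 41.4–52.1% ✗
GC clamp: 3' end TGA has 1 G/C ✓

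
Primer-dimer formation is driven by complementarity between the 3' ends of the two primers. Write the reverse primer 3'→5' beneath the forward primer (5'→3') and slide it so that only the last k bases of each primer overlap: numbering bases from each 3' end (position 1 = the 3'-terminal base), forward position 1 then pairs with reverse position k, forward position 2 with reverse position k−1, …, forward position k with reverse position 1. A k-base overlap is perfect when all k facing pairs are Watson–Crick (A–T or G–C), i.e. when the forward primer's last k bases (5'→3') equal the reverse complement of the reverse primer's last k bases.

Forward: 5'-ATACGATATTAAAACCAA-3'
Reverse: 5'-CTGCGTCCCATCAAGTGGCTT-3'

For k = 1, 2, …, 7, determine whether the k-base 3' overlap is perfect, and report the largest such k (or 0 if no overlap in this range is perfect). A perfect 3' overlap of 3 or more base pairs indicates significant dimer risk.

Longest perfect overlap: 2 complementary base pairs; below the dimer-risk threshold (threshold 3).

Last 7 bases (5'→3') — forward …AAACCAA, reverse …GTGGCTT.
Reverse complement of the reverse primer's last 7 bases: AAGCCAC; its first k bases are the reverse complement of the reverse primer's last k bases, so a perfect k-base overlap needs the forward primer's last k bases to equal them.
Comparing (forward last k vs required): k=1: A vs A ✓; k=2: AA vs AA ✓; k=3: CAA vs AAG ✗; k=4: CCAA vs AAGC ✗; k=5: ACCAA vs AAGCC ✗; k=6: AACCAA vs AAGCCA ✗; k=7: AAACCAA vs AAGCCAC ✗.
Perfect overlaps at k = 1, 2; the largest is 2.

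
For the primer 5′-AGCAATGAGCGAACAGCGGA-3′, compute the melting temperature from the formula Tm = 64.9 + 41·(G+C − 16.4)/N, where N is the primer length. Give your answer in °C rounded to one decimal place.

Base counts: A=8, T=1, G=7, C=4; G+C = 11, N = 20.
Tm = 64.9 + 41·(11 − 16.4)/20 = 64.9 + -221.40/20 = 53.8°C.

53.8°C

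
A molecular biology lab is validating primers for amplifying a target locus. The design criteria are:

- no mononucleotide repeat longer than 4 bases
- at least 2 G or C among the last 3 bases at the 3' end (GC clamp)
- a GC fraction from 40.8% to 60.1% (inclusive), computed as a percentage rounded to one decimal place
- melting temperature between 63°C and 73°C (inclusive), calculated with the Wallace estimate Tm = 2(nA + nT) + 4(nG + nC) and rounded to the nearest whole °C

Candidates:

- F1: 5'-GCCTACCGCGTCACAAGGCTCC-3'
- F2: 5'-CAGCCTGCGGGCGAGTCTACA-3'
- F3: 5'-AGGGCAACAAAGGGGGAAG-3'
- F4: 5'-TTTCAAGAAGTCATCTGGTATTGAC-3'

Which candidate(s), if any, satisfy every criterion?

None of the candidates satisfy all criteria.

F1 (22 nt, A=4 T=3 G=5 C=10): longest run = 2 ✓; 3' end TCC has 2 G/C ✓; GC 15/22 = 68.2%, outside 40.8–60.1% ✗; Tm = 2·7 + 4·15 = 74°C, outside 63–73°C ✗ — fails.
F2 (21 nt, A=4 T=3 G=7 C=7): longest run = 3 ✓; 3' end ACA has 1 G/C, need ≥2 ✗; GC 14/21 = 66.7%, outside 40.8–60.1% ✗; Tm = 2·7 + 4·14 = 70°C ✓ — fails.
F3 (19 nt, A=8 T=0 G=9 C=2): longest run = 5, exceeds 4 ✗; 3' end AAG has 1 G/C, need ≥2 ✗; GC 11/19 = 57.9% ✓; Tm = 2·8 + 4·11 = 60°C, outside 63–73°C ✗ — fails.
F4 (25 nt, A=7 T=9 G=5 C=4): longest run = 3 ✓; 3' end GAC has 2 G/C ✓; GC 9/25 = 36.0%, outside 40.8–60.1% ✗; Tm = 2·16 + 4·9 = 68°C ✓ — fails.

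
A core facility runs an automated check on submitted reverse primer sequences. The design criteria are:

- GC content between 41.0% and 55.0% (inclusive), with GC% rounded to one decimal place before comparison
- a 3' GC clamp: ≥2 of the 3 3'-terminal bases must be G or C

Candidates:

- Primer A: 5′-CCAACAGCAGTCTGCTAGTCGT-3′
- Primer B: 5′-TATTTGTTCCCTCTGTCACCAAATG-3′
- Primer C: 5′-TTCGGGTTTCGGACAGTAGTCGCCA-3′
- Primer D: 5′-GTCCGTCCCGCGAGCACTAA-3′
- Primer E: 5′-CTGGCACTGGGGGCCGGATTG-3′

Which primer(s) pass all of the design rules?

Primer A only.

Primer A (22 nt, A=5 T=5 G=5 C=7): GC 12/22 = 54.5% ✓; 3' end CGT has 2 G/C ✓ — passes.
Primer B (25 nt, A=5 T=10 G=3 C=7): GC 10/25 = 40.0%, outside 41.0–55.0% ✗; 3' end ATG has 1 G/C, need ≥2 ✗ — fails.
Primer C (25 nt, A=4 T=7 G=8 C=6): GC 14/25 = 56.0%, outside 41.0–55.0% ✗; 3' end CCA has 2 G/C ✓ — fails.
Primer D (20 nt, A=4 T=3 G=5 C=8): GC 13/20 = 65.0%, outside 41.0–55.0% ✗; 3' end TAA has 0 G/C, need ≥2 ✗ — fails.
Primer E (21 nt, A=2 T=4 G=10 C=5): GC 15/21 = 71.4%, outside 41.0–55.0% ✗; 3' end TTG has 1 G/C, need ≥2 ✗ — fails.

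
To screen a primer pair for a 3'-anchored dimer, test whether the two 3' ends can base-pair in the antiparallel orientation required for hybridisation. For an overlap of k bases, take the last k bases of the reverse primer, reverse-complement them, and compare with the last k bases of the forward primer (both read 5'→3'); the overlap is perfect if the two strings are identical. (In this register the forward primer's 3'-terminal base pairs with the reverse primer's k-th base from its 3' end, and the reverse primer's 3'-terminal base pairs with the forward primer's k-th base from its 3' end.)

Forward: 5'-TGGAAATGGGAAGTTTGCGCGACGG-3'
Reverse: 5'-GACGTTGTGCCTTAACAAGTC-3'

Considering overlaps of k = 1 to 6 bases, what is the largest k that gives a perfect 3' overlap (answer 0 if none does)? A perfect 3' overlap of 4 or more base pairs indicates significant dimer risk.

Last 6 bases (5'→3') — forward …CGACGG, reverse …CAAGTC.
Reverse complement of the reverse primer's last 6 bases: GACTTG; its first k bases are the reverse complement of the reverse primer's last k bases, so a perfect k-base overlap needs the forward primer's last k bases to equal them.
Comparing (forward last k vs required): k=1: G vs G ✓; k=2: GG vs GA ✗; k=3: CGG vs GAC ✗; k=4: ACGG vs GACT ✗; k=5: GACGG vs GACTT ✗; k=6: CGACGG vs GACTTG ✗.
Only k = 1 is perfect, so the longest perfect 3' overlap is 1.

Longest perfect overlap: 1 complementary base pair; below the dimer-risk threshold (threshold 4).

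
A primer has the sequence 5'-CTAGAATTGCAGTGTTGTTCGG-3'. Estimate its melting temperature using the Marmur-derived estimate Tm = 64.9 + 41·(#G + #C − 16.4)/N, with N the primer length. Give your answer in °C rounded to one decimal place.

Base counts: A=4, T=8, G=7, C=3; G+C = 10, N = 22.
Tm = 64.9 + 41·(10 − 16.4)/22 = 64.9 + -262.40/22 = 53.0°C.

53.0°C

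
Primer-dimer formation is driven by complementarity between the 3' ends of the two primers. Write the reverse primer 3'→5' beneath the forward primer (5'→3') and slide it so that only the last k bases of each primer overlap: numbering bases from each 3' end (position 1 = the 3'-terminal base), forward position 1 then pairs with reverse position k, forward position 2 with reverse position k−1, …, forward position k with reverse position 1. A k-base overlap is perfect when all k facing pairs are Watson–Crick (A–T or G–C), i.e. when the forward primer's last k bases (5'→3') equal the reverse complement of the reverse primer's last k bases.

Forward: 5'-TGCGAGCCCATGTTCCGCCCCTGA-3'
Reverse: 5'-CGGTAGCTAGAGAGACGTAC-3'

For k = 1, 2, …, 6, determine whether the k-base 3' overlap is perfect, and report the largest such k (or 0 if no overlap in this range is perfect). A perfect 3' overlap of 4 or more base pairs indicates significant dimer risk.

Last 6 bases (5'→3') — forward …CCCTGA, reverse …ACGTAC.
Reverse complement of the reverse primer's last 6 bases: GTACGT; its first k bases are the reverse complement of the reverse primer's last k bases, so a perfect k-base overlap needs the forward primer's last k bases to equal them.
Comparing (forward last k vs required): k=1: A vs G ✗; k=2: GA vs GT ✗; k=3: TGA vs GTA ✗; k=4: CTGA vs GTAC ✗; k=5: CCTGA vs GTACG ✗; k=6: CCCTGA vs GTACGT ✗.
No overlap length from 1 to 6 is perfect, so the longest perfect 3' overlap is 0.

Longest perfect overlap: 0 complementary base pairs; below the dimer-risk threshold (threshold 4).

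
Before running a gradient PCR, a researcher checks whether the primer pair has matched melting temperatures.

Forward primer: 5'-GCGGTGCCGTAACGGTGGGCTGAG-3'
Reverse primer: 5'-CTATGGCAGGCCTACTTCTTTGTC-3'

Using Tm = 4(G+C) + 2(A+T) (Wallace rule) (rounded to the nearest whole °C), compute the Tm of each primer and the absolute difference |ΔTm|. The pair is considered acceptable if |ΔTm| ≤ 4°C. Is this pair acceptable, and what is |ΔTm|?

|ΔTm| = 10°C; the pair is not acceptable.

Forward: A=3 T=4 G=12 C=5 → Tm = 2·7 + 4·17 = 82°C.
Reverse: A=3 T=9 G=5 C=7 → Tm = 2·12 + 4·12 = 72°C.
|ΔTm| = |82 − 72| = 10°C, > 4°C.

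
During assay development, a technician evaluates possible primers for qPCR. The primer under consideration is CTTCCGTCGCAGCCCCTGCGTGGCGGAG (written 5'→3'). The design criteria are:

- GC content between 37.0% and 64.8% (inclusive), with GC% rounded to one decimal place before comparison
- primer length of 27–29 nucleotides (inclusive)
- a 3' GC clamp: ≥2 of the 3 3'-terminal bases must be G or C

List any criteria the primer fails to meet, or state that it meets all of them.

Base counts: A=2, T=5, G=10, C=11 (length 28).
GC content: GC 21/28 = 75.0%, outside 37.0–64.8% ✗
length: length 28 ✓
GC clamp: 3' end GAG has 2 G/C ✓

Fails: GC content.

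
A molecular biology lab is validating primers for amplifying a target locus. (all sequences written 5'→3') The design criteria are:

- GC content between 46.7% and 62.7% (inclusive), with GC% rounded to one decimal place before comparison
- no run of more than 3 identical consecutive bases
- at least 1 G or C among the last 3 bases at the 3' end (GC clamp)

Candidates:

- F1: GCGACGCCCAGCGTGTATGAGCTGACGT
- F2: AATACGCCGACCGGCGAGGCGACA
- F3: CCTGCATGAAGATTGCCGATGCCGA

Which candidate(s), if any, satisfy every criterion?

F1 (28 nt, A=5 T=5 G=10 C=8): GC 18/28 = 64.3%, outside 46.7–62.7% ✗; longest run = 3 ✓; 3' end CGT has 2 G/C ✓ — fails.
F2 (24 nt, A=7 T=1 G=8 C=8): GC 16/24 = 66.7%, outside 46.7–62.7% ✗; longest run = 2 ✓; 3' end ACA has 1 G/C ✓ — fails.
F3 (25 nt, A=6 T=5 G=7 C=7): GC 14/25 = 56.0% ✓; longest run = 2 ✓; 3' end CGA has 2 G/C ✓ — passes.

F3 only.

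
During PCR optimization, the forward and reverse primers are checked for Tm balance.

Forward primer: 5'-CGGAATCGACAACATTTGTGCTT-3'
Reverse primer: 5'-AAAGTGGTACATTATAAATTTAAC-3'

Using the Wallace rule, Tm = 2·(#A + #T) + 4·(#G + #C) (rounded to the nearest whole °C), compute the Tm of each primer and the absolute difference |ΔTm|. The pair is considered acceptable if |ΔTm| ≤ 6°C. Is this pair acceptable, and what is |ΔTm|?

Forward: A=6 T=7 G=5 C=5 → Tm = 2·13 + 4·10 = 66°C.
Reverse: A=11 T=8 G=3 C=2 → Tm = 2·19 + 4·5 = 58°C.
|ΔTm| = |66 − 58| = 8°C, > 6°C.

|ΔTm| = 8°C; the pair is not acceptable.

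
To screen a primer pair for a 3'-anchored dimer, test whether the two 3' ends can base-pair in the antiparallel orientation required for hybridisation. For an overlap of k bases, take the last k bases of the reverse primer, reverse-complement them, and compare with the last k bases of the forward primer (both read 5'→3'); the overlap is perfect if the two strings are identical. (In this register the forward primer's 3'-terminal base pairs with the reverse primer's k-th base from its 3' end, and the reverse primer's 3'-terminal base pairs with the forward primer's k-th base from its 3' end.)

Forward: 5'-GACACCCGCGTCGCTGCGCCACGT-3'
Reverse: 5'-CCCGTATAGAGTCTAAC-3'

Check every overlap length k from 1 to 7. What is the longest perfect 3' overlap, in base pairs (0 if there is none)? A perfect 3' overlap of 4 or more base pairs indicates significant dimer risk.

Longest perfect overlap: 2 complementary base pairs; below the dimer-risk threshold (threshold 4).

Last 7 bases (5'→3') — forward …GCCACGT, reverse …GTCTAAC.
Reverse complement of the reverse primer's last 7 bases: GTTAGAC; its first k bases are the reverse complement of the reverse primer's last k bases, so a perfect k-base overlap needs the forward primer's last k bases to equal them.
Comparing (forward last k vs required): k=1: T vs G ✗; k=2: GT vs GT ✓; k=3: CGT vs GTT ✗; k=4: ACGT vs GTTA ✗; k=5: CACGT vs GTTAG ✗; k=6: CCACGT vs GTTAGA ✗; k=7: GCCACGT vs GTTAGAC ✗.
Only k = 2 is perfect, so the longest perfect 3' overlap is 2.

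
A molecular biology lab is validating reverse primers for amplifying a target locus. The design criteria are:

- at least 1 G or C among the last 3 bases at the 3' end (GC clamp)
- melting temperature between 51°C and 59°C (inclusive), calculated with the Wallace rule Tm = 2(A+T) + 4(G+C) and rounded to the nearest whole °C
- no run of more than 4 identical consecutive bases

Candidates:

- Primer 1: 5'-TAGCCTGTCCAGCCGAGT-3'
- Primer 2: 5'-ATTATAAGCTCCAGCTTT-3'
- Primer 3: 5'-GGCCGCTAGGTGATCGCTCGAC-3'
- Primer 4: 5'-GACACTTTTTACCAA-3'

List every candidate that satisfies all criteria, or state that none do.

Primer 1 only.

Primer 1 (18 nt, A=3 T=4 G=5 C=6): 3' end AGT has 1 G/C ✓; Tm = 2·7 + 4·11 = 58°C ✓; longest run = 2 ✓ — passes.
Primer 2 (18 nt, A=5 T=7 G=2 C=4): 3' end TTT has 0 G/C, need ≥1 ✗; Tm = 2·12 + 4·6 = 48°C, outside 51–59°C ✗; longest run = 3 ✓ — fails.
Primer 3 (22 nt, A=3 T=4 G=8 C=7): 3' end GAC has 2 G/C ✓; Tm = 2·7 + 4·15 = 74°C, outside 51–59°C ✗; longest run = 2 ✓ — fails.
Primer 4 (15 nt, A=5 T=5 G=1 C=4): 3' end CAA has 1 G/C ✓; Tm = 2·10 + 4·5 = 40°C, outside 51–59°C ✗; longest run = 5, exceeds 4 ✗ — fails.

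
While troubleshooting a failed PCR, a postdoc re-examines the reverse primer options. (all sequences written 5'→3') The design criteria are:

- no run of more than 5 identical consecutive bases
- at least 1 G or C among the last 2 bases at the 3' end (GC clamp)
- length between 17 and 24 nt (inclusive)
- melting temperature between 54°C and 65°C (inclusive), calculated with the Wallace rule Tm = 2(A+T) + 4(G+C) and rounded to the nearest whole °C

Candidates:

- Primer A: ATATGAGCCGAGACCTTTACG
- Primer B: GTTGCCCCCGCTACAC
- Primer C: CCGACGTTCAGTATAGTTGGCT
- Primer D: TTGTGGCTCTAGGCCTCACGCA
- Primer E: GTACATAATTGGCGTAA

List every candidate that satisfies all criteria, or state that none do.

Primer A (21 nt, A=6 T=5 G=5 C=5): longest run = 3 ✓; 3' end CG has 2 G/C ✓; length 21 ✓; Tm = 2·11 + 4·10 = 62°C ✓ — passes.
Primer B (16 nt, A=2 T=3 G=3 C=8): longest run = 5 ✓; 3' end AC has 1 G/C ✓; length 16, outside 17–24 ✗; Tm = 2·5 + 4·11 = 54°C ✓ — fails.
Primer C (22 nt, A=4 T=7 G=6 C=5): longest run = 2 ✓; 3' end CT has 1 G/C ✓; length 22 ✓; Tm = 2·11 + 4·11 = 66°C, outside 54–65°C ✗ — fails.
Primer D (22 nt, A=3 T=6 G=6 C=7): longest run = 2 ✓; 3' end CA has 1 G/C ✓; length 22 ✓; Tm = 2·9 + 4·13 = 70°C, outside 54–65°C ✗ — fails.
Primer E (17 nt, A=6 T=5 G=4 C=2): longest run = 2 ✓; 3' end AA has 0 G/C, need ≥1 ✗; length 17 ✓; Tm = 2·11 + 4·6 = 46°C, outside 54–65°C ✗ — fails.

Primer A only.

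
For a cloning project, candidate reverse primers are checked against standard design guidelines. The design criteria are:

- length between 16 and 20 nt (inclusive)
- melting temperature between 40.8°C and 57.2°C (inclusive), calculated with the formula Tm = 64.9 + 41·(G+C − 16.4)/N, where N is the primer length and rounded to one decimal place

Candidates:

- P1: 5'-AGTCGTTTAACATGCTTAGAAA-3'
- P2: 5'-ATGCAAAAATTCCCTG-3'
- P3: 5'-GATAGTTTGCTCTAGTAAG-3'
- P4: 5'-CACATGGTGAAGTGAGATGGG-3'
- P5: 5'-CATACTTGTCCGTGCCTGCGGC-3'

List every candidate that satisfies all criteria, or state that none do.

P3 only.

P1 (22 nt, A=8 T=7 G=4 C=3): length 22, outside 16–20 ✗; Tm = 64.9 + 41·(7 − 16.4)/22 = 47.4°C ✓ — fails.
P2 (16 nt, A=6 T=4 G=2 C=4): length 16 ✓; Tm = 64.9 + 41·(6 − 16.4)/16 = 38.3°C, outside 40.8–57.2°C ✗ — fails.
P3 (19 nt, A=5 T=7 G=5 C=2): length 19 ✓; Tm = 64.9 + 41·(7 − 16.4)/19 = 44.6°C ✓ — passes.
P4 (21 nt, A=6 T=4 G=9 C=2): length 21, outside 16–20 ✗; Tm = 64.9 + 41·(11 − 16.4)/21 = 54.4°C ✓ — fails.
P5 (22 nt, A=2 T=6 G=6 C=8): length 22, outside 16–20 ✗; Tm = 64.9 + 41·(14 − 16.4)/22 = 60.4°C, outside 40.8–57.2°C ✗ — fails.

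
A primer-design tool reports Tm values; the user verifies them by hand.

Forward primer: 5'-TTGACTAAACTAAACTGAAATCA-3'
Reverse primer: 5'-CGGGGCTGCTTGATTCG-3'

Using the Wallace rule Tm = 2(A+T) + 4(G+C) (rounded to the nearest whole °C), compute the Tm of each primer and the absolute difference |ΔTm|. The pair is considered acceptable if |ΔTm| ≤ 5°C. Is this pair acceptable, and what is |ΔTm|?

|ΔTm| = 2°C; the pair is acceptable.

Forward: A=11 T=6 G=2 C=4 → Tm = 2·17 + 4·6 = 58°C.
Reverse: A=1 T=5 G=7 C=4 → Tm = 2·6 + 4·11 = 56°C.
|ΔTm| = |58 − 56| = 2°C, ≤ 5°C.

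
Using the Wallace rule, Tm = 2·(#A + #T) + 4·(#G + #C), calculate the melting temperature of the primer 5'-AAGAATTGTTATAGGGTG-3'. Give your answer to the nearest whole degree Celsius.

Base counts: A=6, T=6, G=6, C=0 (length 18).
Tm = 2·(6+6) + 4·(6+0) = 2·12 + 4·6 = 24 + 24 = 48°C.

48°C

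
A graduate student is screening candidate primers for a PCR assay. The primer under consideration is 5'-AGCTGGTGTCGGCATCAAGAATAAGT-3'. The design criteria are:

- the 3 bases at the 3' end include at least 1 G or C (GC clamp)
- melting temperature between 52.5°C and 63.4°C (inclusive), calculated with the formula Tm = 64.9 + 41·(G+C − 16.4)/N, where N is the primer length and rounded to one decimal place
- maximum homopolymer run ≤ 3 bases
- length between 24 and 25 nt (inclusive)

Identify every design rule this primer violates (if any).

Fails: length.

Base counts: A=8, T=6, G=8, C=4 (length 26).
GC clamp: 3' end AGT has 1 G/C ✓
Tm: Tm = 64.9 + 41·(12 − 16.4)/26 = 58.0°C ✓
homopolymer run: longest run = 2 ✓
length: length 26, outside 24–25 ✗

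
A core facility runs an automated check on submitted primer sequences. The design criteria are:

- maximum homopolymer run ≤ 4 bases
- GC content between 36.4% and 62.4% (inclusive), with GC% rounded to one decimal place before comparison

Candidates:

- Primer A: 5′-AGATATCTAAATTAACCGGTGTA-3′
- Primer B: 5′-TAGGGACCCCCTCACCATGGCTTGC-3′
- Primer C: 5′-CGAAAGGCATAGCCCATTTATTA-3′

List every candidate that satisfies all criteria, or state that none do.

Primer C only.

Primer A (23 nt, A=9 T=7 G=4 C=3): longest run = 3 ✓; GC 7/23 = 30.4%, outside 36.4–62.4% ✗ — fails.
Primer B (25 nt, A=4 T=5 G=6 C=10): longest run = 5, exceeds 4 ✗; GC 16/25 = 64.0%, outside 36.4–62.4% ✗ — fails.
Primer C (23 nt, A=8 T=6 G=4 C=5): longest run = 3 ✓; GC 9/23 = 39.1% ✓ — passes.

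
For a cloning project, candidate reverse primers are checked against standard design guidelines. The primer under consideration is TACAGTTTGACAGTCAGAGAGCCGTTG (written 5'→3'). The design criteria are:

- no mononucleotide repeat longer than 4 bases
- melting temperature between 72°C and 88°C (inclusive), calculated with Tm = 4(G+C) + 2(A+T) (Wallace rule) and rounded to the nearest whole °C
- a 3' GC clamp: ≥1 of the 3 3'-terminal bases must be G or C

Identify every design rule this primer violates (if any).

Base counts: A=7, T=7, G=8, C=5 (length 27).
homopolymer run: longest run = 3 ✓
Tm: Tm = 2·14 + 4·13 = 80°C ✓
GC clamp: 3' end TTG has 1 G/C ✓

Meets all criteria.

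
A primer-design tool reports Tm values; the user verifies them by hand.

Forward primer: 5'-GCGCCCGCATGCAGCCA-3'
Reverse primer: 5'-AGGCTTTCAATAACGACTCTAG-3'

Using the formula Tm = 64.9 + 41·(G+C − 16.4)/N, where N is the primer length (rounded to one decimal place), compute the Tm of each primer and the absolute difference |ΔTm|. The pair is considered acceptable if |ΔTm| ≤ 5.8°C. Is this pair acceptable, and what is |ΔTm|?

|ΔTm| = 5.6°C; the pair is acceptable.

Forward: G+C = 13, N = 17 → Tm = 64.9 + 41·(13 − 16.4)/17 = 56.7°C.
Reverse: G+C = 9, N = 22 → Tm = 64.9 + 41·(9 − 16.4)/22 = 51.1°C.
|ΔTm| = |56.7 − 51.1| = 5.6°C, ≤ 5.8°C.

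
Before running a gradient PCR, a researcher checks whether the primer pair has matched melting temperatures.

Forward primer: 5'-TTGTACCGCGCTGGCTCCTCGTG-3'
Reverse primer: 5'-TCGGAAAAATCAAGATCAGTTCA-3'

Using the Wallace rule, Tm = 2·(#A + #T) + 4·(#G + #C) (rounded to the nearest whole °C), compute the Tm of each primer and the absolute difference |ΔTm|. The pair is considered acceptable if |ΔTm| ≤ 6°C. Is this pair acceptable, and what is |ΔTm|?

|ΔTm| = 14°C; the pair is not acceptable.

Forward: A=1 T=7 G=7 C=8 → Tm = 2·8 + 4·15 = 76°C.
Reverse: A=10 T=5 G=4 C=4 → Tm = 2·15 + 4·8 = 62°C.
|ΔTm| = |76 − 62| = 14°C, > 6°C.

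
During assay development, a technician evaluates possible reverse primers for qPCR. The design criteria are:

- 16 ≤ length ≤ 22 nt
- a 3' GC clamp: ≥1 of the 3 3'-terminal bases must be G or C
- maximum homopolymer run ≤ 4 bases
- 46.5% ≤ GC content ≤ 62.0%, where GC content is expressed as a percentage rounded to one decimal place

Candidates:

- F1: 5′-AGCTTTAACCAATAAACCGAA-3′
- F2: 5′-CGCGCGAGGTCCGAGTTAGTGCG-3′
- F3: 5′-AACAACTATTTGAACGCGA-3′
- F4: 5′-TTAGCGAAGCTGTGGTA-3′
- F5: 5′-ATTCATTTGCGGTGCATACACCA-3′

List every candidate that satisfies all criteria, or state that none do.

F1 (21 nt, A=10 T=4 G=2 C=5): length 21 ✓; 3' end GAA has 1 G/C ✓; longest run = 3 ✓; GC 7/21 = 33.3%, outside 46.5–62.0% ✗ — fails.
F2 (23 nt, A=3 T=4 G=10 C=6): length 23, outside 16–22 ✗; 3' end GCG has 3 G/C ✓; longest run = 2 ✓; GC 16/23 = 69.6%, outside 46.5–62.0% ✗ — fails.
F3 (19 nt, A=8 T=4 G=3 C=4): length 19 ✓; 3' end CGA has 2 G/C ✓; longest run = 3 ✓; GC 7/19 = 36.8%, outside 46.5–62.0% ✗ — fails.
F4 (17 nt, A=4 T=5 G=6 C=2): length 17 ✓; 3' end GTA has 1 G/C ✓; longest run = 2 ✓; GC 8/17 = 47.1% ✓ — passes.
F5 (23 nt, A=6 T=7 G=4 C=6): length 23, outside 16–22 ✗; 3' end CCA has 2 G/C ✓; longest run = 3 ✓; GC 10/23 = 43.5%, outside 46.5–62.0% ✗ — fails.

F4 only.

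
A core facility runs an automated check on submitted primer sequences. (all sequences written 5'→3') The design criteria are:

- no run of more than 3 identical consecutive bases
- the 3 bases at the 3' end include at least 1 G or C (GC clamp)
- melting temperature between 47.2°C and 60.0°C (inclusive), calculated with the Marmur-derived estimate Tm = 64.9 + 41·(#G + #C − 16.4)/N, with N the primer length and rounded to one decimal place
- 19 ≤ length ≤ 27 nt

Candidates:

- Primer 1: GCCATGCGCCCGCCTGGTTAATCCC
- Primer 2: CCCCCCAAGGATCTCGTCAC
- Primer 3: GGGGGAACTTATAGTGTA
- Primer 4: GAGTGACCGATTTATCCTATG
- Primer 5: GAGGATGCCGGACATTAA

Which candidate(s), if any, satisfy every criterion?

Primer 1 (25 nt, A=3 T=5 G=6 C=11): longest run = 3 ✓; 3' end CCC has 3 G/C ✓; Tm = 64.9 + 41·(17 − 16.4)/25 = 65.9°C, outside 47.2–60.0°C ✗; length 25 ✓ — fails.
Primer 2 (20 nt, A=4 T=3 G=3 C=10): longest run = 6, exceeds 3 ✗; 3' end CAC has 2 G/C ✓; Tm = 64.9 + 41·(13 − 16.4)/20 = 57.9°C ✓; length 20 ✓ — fails.
Primer 3 (18 nt, A=5 T=5 G=7 C=1): longest run = 5, exceeds 3 ✗; 3' end GTA has 1 G/C ✓; Tm = 64.9 + 41·(8 − 16.4)/18 = 45.8°C, outside 47.2–60.0°C ✗; length 18, outside 19–27 ✗ — fails.
Primer 4 (21 nt, A=5 T=7 G=5 C=4): longest run = 3 ✓; 3' end ATG has 1 G/C ✓; Tm = 64.9 + 41·(9 − 16.4)/21 = 50.5°C ✓; length 21 ✓ — passes.
Primer 5 (18 nt, A=6 T=3 G=6 C=3): longest run = 2 ✓; 3' end TAA has 0 G/C, need ≥1 ✗; Tm = 64.9 + 41·(9 − 16.4)/18 = 48.0°C ✓; length 18, outside 19–27 ✗ — fails.

Primer 4 only.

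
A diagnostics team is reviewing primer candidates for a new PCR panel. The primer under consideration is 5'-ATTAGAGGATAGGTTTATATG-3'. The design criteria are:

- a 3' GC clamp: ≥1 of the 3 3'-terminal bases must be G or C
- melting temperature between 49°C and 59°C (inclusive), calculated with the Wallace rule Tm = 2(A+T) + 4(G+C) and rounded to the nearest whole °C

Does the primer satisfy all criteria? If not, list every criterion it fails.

Meets all criteria.

Base counts: A=7, T=8, G=6, C=0 (length 21).
GC clamp: 3' end ATG has 1 G/C ✓
Tm: Tm = 2·15 + 4·6 = 54°C ✓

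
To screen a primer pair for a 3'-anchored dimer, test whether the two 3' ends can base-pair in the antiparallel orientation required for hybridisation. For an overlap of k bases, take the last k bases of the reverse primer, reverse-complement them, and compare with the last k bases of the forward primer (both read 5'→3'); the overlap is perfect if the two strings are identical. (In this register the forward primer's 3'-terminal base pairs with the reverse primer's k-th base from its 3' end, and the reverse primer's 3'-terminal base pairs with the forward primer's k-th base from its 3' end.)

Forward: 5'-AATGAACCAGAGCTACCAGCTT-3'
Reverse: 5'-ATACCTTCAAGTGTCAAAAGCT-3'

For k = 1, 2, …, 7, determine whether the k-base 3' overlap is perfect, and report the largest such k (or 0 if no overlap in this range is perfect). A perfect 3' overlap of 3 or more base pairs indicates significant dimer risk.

Last 7 bases (5'→3') — forward …CCAGCTT, reverse …AAAAGCT.
Reverse complement of the reverse primer's last 7 bases: AGCTTTT; its first k bases are the reverse complement of the reverse primer's last k bases, so a perfect k-base overlap needs the forward primer's last k bases to equal them.
Comparing (forward last k vs required): k=1: T vs A ✗; k=2: TT vs AG ✗; k=3: CTT vs AGC ✗; k=4: GCTT vs AGCT ✗; k=5: AGCTT vs AGCTT ✓; k=6: CAGCTT vs AGCTTT ✗; k=7: CCAGCTT vs AGCTTTT ✗.
Only k = 5 is perfect, so the longest perfect 3' overlap is 5.

Longest perfect overlap: 5 complementary base pairs; significant dimer risk (threshold 3).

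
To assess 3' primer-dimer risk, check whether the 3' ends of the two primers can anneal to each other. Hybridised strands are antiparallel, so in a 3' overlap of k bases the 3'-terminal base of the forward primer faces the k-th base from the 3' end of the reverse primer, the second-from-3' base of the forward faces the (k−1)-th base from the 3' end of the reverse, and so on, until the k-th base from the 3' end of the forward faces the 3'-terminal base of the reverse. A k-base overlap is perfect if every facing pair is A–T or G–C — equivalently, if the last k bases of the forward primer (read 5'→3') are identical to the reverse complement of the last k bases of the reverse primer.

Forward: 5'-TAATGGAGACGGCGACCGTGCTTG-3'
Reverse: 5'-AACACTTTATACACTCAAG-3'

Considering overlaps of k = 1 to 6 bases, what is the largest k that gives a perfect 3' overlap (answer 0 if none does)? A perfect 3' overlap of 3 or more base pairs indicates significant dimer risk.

Longest perfect overlap: 4 complementary base pairs; significant dimer risk (threshold 3).

Last 6 bases (5'→3') — forward …TGCTTG, reverse …CTCAAG.
Reverse complement of the reverse primer's last 6 bases: CTTGAG; its first k bases are the reverse complement of the reverse primer's last k bases, so a perfect k-base overlap needs the forward primer's last k bases to equal them.
Comparing (forward last k vs required): k=1: G vs C ✗; k=2: TG vs CT ✗; k=3: TTG vs CTT ✗; k=4: CTTG vs CTTG ✓; k=5: GCTTG vs CTTGA ✗; k=6: TGCTTG vs CTTGAG ✗.
Only k = 4 is perfect, so the longest perfect 3' overlap is 4.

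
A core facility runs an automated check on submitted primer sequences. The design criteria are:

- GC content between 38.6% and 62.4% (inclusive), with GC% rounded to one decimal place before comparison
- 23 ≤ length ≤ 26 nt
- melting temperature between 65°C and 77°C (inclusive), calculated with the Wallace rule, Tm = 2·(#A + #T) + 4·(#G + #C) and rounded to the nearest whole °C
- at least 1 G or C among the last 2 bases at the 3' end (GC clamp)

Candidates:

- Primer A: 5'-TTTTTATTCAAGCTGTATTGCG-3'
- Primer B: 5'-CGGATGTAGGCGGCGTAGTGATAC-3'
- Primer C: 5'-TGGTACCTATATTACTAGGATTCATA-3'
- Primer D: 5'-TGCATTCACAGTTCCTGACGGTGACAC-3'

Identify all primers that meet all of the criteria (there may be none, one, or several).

Primer A (22 nt, A=4 T=11 G=4 C=3): GC 7/22 = 31.8%, outside 38.6–62.4% ✗; length 22, outside 23–26 ✗; Tm = 2·15 + 4·7 = 58°C, outside 65–77°C ✗; 3' end CG has 2 G/C ✓ — fails.
Primer B (24 nt, A=5 T=5 G=10 C=4): GC 14/24 = 58.3% ✓; length 24 ✓; Tm = 2·10 + 4·14 = 76°C ✓; 3' end AC has 1 G/C ✓ — passes.
Primer C (26 nt, A=8 T=10 G=4 C=4): GC 8/26 = 30.8%, outside 38.6–62.4% ✗; length 26 ✓; Tm = 2·18 + 4·8 = 68°C ✓; 3' end TA has 0 G/C, need ≥1 ✗ — fails.
Primer D (27 nt, A=6 T=7 G=6 C=8): GC 14/27 = 51.9% ✓; length 27, outside 23–26 ✗; Tm = 2·13 + 4·14 = 82°C, outside 65–77°C ✗; 3' end AC has 1 G/C ✓ — fails.

Primer B only.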